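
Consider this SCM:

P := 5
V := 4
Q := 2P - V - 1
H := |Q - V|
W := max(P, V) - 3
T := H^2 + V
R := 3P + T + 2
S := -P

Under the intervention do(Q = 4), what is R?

The intervention breaks the incoming arrows to Q: Q := 2P - V - 1 no longer applies, and Q = 4.
H = |Q - V|  [with Q=4, V=4]  = 0
T = H^2 + V  [with H=0, V=4]  = 4
R = 3P + T + 2  [with P=5, T=4]  = 21

21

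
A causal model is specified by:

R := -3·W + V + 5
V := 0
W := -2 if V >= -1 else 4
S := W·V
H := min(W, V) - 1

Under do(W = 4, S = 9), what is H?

Under do(W = 4, S = 9), each intervened variable's structural equation is replaced by its fixed value.
H = min(W, V) - 1  [with W=4, V=0]  = -1

-1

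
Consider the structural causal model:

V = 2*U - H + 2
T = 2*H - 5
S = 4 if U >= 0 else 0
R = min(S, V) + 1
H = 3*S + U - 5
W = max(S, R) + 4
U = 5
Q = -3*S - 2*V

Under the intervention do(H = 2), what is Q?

The intervention breaks the incoming arrows to H: H = 3*S + U - 5 no longer applies, and H = 2.
S = 4 if U >= 0 else 0  [with U=5]  = 4
V = 2*U - H + 2  [with U=5, H=2]  = 10
Q = -3*S - 2*V  [with S=4, V=10]  = -32

-32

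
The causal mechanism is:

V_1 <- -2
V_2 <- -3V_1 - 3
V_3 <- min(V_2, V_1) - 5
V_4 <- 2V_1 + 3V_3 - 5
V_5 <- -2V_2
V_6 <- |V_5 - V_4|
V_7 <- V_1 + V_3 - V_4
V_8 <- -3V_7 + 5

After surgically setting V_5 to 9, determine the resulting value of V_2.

Under do(V_5=9), the mechanism V_5 <- -2V_2 is discarded; V_5 is fixed at 9.
No directed path runs from V_5 to V_2, so V_2 keeps its natural value.
V_2 = -3V_1 - 3  [with V_1=-2]  = 3

3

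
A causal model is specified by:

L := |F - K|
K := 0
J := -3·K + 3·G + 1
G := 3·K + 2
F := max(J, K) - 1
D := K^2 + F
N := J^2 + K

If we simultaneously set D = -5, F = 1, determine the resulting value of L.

Setting D = -5, F = 1 by intervention discards those variables' equations.
L = |F - K|  [with F=1, K=0]  = 1

1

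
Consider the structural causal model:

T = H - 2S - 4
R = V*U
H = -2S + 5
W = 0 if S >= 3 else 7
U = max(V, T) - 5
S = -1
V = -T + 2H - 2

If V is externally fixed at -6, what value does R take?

0

Under do(V=-6), the mechanism V = -T + 2H - 2 is discarded; V is fixed at -6.
H = -2S + 5  [with S=-1]  = 7
T = H - 2S - 4  [with H=7, S=-1]  = 5
U = max(V, T) - 5  [with V=-6, T=5]  = 0
R = V*U  [with V=-6, U=0]  = 0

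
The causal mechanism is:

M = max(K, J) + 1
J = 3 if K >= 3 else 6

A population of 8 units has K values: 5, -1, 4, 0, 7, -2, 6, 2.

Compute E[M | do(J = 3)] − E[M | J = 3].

do(J=3) breaks J's dependence on K. With J=3 fixed, M across the units is 6, 4, 5, 4, 8, 4, 7, 4, mean 5.25.
E[M|J=3] averages over only the 4 units with J=3 (K = 5, 4, 7, 6): M = 6, 5, 8, 7, mean 6.5.
Difference = 5.25 − 6.5 = -1.25.

-1.25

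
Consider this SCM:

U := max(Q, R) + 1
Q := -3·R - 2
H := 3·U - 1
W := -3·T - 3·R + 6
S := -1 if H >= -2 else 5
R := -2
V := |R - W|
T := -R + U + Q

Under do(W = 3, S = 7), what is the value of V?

5

Setting W = 3, S = 7 by intervention discards those variables' equations.
V = |R - W|  [with R=-2, W=3]  = 5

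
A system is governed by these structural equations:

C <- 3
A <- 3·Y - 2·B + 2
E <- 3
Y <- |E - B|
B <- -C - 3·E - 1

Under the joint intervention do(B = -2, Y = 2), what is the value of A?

Setting B = -2, Y = 2 by intervention discards those variables' equations.
A = 3·Y - 2·B + 2  [with Y=2, B=-2]  = 12

12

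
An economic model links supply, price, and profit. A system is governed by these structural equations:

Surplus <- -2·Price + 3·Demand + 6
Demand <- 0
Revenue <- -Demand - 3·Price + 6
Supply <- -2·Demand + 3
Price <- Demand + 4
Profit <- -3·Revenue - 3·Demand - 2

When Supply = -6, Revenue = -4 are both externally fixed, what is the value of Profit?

Setting Supply = -6, Revenue = -4 by intervention discards those variables' equations.
Profit = -3·Revenue - 3·Demand - 2  [with Revenue=-4, Demand=0]  = 10

10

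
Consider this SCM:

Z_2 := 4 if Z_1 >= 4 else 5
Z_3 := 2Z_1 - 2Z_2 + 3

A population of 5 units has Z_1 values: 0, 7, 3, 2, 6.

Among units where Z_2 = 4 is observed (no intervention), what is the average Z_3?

Observing Z_2=4 restricts to units where Z_2's equation naturally yields 4: Z_1 ∈ {7, 6}. In that subpopulation Z_3 = 9, 7, mean 8.

8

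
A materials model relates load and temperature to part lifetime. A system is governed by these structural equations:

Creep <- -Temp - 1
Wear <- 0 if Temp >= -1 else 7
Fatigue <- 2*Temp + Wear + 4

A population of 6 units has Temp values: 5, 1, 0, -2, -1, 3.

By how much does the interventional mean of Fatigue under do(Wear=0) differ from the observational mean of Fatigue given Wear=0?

-1.2

Every unit gets Wear=0 under the intervention. Fatigue values become 14, 6, 4, 0, 2, 10; E[Fatigue|do(Wear=0)] = 6.
E[Fatigue|Wear=0] averages over only the 5 units with Wear=0 (Temp = 5, 1, 0, -1, 3): Fatigue = 14, 6, 4, 2, 10, mean 7.2.
Difference = 6 − 7.2 = -1.2.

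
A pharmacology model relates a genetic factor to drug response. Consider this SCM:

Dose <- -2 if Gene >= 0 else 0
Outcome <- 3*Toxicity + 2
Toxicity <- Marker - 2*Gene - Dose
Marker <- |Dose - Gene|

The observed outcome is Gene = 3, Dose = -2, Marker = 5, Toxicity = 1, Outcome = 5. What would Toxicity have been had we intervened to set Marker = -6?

The intervention breaks the incoming arrows to Marker: Marker <- |Dose - Gene| no longer applies, and Marker = -6.
Dose = -2 if Gene >= 0 else 0  [with Gene=3]  = -2
Toxicity = Marker - 2*Gene - Dose  [with Marker=-6, Gene=3, Dose=-2]  = -10

-10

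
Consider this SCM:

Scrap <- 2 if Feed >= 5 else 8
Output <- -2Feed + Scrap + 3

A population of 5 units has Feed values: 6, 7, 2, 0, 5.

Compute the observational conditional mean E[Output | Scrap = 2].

-7

Observing Scrap=2 restricts to units where Scrap's equation naturally yields 2: Feed ∈ {6, 7, 5}. In that subpopulation Output = -7, -9, -5, mean -7.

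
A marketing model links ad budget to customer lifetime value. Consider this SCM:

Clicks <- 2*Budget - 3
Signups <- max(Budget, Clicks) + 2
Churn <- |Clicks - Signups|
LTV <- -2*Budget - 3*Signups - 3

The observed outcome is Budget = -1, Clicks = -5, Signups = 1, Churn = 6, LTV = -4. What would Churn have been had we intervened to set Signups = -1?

4

The intervention breaks the incoming arrows to Signups: Signups <- max(Budget, Clicks) + 2 no longer applies, and Signups = -1.
Clicks = 2*Budget - 3  [with Budget=-1]  = -5
Churn = |Clicks - Signups|  [with Clicks=-5, Signups=-1]  = 4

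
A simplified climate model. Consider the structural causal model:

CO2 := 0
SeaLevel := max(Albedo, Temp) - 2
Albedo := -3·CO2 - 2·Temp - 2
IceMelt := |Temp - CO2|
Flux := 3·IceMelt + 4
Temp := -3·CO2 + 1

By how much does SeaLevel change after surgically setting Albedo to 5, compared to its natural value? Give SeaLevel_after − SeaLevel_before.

4

Intervening sets Albedo = 5 and removes its equation (Albedo := -3·CO2 - 2·Temp - 2).
Temp = -3·CO2 + 1  [with CO2=0]  = 1
SeaLevel = max(Albedo, Temp) - 2  [with Albedo=5, Temp=1]  = 3
Without intervention: Temp = -3·CO2 + 1  [with CO2=0]  = 1; Albedo = -3·CO2 - 2·Temp - 2  [with CO2=0, Temp=1]  = -4; SeaLevel = max(Albedo, Temp) - 2  [with Albedo=-4, Temp=1]  = -1.
Change = 3 − (-1) = 4.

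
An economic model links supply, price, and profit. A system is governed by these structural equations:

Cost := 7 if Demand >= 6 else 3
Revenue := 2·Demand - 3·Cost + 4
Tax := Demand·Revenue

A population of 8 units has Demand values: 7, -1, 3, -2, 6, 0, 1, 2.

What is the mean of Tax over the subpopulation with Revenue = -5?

-15

Conditioning on Revenue=-5 selects the 2 unit(s) with Demand ∈ {6, 0}. Their Tax values: -30, 0. Mean = -15.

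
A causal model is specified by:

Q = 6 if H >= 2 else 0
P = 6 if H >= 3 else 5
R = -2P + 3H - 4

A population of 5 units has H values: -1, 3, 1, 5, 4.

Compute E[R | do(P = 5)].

-6.8

Under do(P=5), P's equation is replaced by P=5 for every unit. Per-unit R: -17, -5, -11, 1, -2. Mean = -6.8.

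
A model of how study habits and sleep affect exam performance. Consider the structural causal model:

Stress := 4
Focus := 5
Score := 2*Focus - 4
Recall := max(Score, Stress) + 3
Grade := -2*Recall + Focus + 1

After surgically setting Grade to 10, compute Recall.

9

The intervention breaks the incoming arrows to Grade: Grade := -2*Recall + Focus + 1 no longer applies, and Grade = 10.
Since Recall is not a descendant of the intervened variable, it is unaffected.
Score = 2*Focus - 4  [with Focus=5]  = 6
Recall = max(Score, Stress) + 3  [with Score=6, Stress=4]  = 9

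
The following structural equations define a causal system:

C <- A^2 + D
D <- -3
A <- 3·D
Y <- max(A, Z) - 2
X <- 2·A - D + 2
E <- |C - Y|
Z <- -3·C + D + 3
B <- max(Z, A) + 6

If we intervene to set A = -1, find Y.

4

Under do(A=-1), the mechanism A <- 3·D is discarded; A is fixed at -1.
C = A^2 + D  [with A=-1, D=-3]  = -2
Z = -3·C + D + 3  [with C=-2, D=-3]  = 6
Y = max(A, Z) - 2  [with A=-1, Z=6]  = 4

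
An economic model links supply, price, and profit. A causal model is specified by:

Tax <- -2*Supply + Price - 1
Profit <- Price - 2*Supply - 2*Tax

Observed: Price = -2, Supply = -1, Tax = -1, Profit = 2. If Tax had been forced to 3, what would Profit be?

The intervention breaks the incoming arrows to Tax: Tax <- -2*Supply + Price - 1 no longer applies, and Tax = 3.
Profit = Price - 2*Supply - 2*Tax  [with Price=-2, Supply=-1, Tax=3]  = -6

-6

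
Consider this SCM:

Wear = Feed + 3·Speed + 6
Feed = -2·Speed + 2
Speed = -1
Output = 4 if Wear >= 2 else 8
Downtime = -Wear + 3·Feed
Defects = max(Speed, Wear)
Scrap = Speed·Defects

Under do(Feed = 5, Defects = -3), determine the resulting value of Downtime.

Setting Feed = 5, Defects = -3 by intervention discards those variables' equations.
Wear = Feed + 3·Speed + 6  [with Feed=5, Speed=-1]  = 8
Downtime = -Wear + 3·Feed  [with Wear=8, Feed=5]  = 7

7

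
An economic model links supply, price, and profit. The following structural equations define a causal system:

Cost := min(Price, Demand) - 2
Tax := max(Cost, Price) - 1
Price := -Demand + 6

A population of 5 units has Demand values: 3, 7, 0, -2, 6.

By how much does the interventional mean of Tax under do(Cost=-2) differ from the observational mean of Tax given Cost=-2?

The intervention sets Cost=-2 in all 5 units regardless of Demand. Recomputing Tax per unit gives 2, -2, 5, 7, -1; average 2.2.
E[Tax|Cost=-2] averages over only the 2 units with Cost=-2 (Demand = 0, 6): Tax = 5, -1, mean 2.
Difference = 2.2 − 2 = 0.2.

0.2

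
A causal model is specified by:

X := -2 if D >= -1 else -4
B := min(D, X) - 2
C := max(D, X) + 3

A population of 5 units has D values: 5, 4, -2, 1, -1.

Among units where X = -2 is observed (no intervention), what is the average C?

5.25

Observing X=-2 restricts to units where X's equation naturally yields -2: D ∈ {5, 4, 1, -1}. In that subpopulation C = 8, 7, 4, 2, mean 5.25.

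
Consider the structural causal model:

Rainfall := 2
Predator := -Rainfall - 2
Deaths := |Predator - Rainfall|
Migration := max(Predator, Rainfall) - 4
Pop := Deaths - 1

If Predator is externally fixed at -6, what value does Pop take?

do(Predator=-6) replaces the equation Predator := -Rainfall - 2 with the constant Predator = -6.
Deaths = |Predator - Rainfall|  [with Predator=-6, Rainfall=2]  = 8
Pop = Deaths - 1  [with Deaths=8]  = 7

7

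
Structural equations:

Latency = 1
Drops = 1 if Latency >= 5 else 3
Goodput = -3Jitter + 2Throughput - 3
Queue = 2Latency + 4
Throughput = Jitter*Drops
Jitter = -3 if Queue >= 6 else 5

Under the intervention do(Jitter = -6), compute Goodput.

-21

Under do(Jitter=-6), the mechanism Jitter = -3 if Queue >= 6 else 5 is discarded; Jitter is fixed at -6.
Drops = 1 if Latency >= 5 else 3  [with Latency=1]  = 3
Throughput = Jitter*Drops  [with Jitter=-6, Drops=3]  = -18
Goodput = -3Jitter + 2Throughput - 3  [with Jitter=-6, Throughput=-18]  = -21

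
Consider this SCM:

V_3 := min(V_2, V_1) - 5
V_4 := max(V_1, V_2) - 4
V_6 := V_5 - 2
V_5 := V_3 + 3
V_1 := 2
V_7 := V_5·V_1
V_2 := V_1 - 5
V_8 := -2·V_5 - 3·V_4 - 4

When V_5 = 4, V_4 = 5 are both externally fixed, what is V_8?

Under do(V_5 = 4, V_4 = 5), each intervened variable's structural equation is replaced by its fixed value.
V_8 = -2·V_5 - 3·V_4 - 4  [with V_5=4, V_4=5]  = -27

-27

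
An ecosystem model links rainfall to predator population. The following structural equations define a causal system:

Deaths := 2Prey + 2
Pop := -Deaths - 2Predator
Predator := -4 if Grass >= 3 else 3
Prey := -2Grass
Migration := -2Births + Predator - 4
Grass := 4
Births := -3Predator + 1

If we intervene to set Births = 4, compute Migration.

-16

Under do(Births=4), the mechanism Births := -3Predator + 1 is discarded; Births is fixed at 4.
Predator = -4 if Grass >= 3 else 3  [with Grass=4]  = -4
Migration = -2Births + Predator - 4  [with Births=4, Predator=-4]  = -16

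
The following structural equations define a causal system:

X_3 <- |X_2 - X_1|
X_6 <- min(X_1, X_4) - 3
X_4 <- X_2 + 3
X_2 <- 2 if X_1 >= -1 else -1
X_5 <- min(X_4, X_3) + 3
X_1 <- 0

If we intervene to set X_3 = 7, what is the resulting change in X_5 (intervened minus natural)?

do(X_3=7) replaces the equation X_3 <- |X_2 - X_1| with the constant X_3 = 7.
X_2 = 2 if X_1 >= -1 else -1  [with X_1=0]  = 2
X_4 = X_2 + 3  [with X_2=2]  = 5
X_5 = min(X_4, X_3) + 3  [with X_4=5, X_3=7]  = 8
Without intervention: X_2 = 2 if X_1 >= -1 else -1  [with X_1=0]  = 2; X_3 = |X_2 - X_1|  [with X_2=2, X_1=0]  = 2; X_4 = X_2 + 3  [with X_2=2]  = 5; X_5 = min(X_4, X_3) + 3  [with X_4=5, X_3=2]  = 5.
Change = 8 − 5 = 3.

3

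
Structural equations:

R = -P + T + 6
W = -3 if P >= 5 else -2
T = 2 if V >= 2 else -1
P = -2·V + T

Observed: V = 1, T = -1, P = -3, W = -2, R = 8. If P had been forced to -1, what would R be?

6

do(P=-1) replaces the equation P = -2·V + T with the constant P = -1.
T = 2 if V >= 2 else -1  [with V=1]  = -1
R = -P + T + 6  [with P=-1, T=-1]  = 6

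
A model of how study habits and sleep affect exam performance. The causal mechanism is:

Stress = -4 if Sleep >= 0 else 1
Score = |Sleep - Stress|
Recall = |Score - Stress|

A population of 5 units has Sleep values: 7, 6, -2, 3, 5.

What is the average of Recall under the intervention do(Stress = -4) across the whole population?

11.8

Every unit gets Stress=-4 under the intervention. Recall values become 15, 14, 6, 11, 13; E[Recall|do(Stress=-4)] = 11.8.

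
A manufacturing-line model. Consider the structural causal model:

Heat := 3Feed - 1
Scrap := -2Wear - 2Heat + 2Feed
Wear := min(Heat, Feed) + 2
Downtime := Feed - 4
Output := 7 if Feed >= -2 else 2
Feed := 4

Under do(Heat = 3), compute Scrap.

Under do(Heat=3), the mechanism Heat := 3Feed - 1 is discarded; Heat is fixed at 3.
Wear = min(Heat, Feed) + 2  [with Heat=3, Feed=4]  = 5
Scrap = -2Wear - 2Heat + 2Feed  [with Wear=5, Heat=3, Feed=4]  = -8

-8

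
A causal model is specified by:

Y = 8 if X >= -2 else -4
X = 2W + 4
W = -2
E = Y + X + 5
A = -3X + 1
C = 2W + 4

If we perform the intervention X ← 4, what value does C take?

0

do(X=4) replaces the equation X = 2W + 4 with the constant X = 4.
Since C is not a descendant of the intervened variable, it is unaffected.
C = 2W + 4  [with W=-2]  = 0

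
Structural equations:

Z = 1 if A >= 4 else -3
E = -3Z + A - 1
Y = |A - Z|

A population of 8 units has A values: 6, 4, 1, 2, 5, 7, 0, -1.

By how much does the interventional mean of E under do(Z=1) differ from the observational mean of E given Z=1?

Every unit gets Z=1 under the intervention. E values become 2, 0, -3, -2, 1, 3, -4, -5; E[E|do(Z=1)] = -1.
E[E|Z=1] averages over only the 4 units with Z=1 (A = 6, 4, 5, 7): E = 2, 0, 1, 3, mean 1.5.
Difference = -1 − 1.5 = -2.5.

-2.5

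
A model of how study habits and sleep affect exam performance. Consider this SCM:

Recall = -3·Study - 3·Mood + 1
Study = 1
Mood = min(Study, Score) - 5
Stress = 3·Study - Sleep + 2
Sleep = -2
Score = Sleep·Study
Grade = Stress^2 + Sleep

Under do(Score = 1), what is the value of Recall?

Under do(Score=1), the mechanism Score = Sleep·Study is discarded; Score is fixed at 1.
Mood = min(Study, Score) - 5  [with Study=1, Score=1]  = -4
Recall = -3·Study - 3·Mood + 1  [with Study=1, Mood=-4]  = 10

10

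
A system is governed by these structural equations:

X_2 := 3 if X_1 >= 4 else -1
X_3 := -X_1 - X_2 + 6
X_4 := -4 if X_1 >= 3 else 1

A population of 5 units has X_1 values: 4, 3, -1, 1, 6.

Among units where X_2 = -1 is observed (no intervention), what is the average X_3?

Conditioning on X_2=-1 selects the 3 unit(s) with X_1 ∈ {3, -1, 1}. Their X_3 values: 4, 8, 6. Mean = 6.

6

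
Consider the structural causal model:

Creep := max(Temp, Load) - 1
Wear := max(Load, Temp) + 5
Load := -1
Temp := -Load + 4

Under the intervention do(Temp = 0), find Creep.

-1

The intervention breaks the incoming arrows to Temp: Temp := -Load + 4 no longer applies, and Temp = 0.
Creep = max(Temp, Load) - 1  [with Temp=0, Load=-1]  = -1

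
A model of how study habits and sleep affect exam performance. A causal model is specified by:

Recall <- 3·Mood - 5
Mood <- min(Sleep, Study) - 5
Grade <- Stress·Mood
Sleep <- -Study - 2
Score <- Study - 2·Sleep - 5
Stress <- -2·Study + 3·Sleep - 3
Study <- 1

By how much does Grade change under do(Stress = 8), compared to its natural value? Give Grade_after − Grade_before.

-176

The intervention breaks the incoming arrows to Stress: Stress <- -2·Study + 3·Sleep - 3 no longer applies, and Stress = 8.
Sleep = -Study - 2  [with Study=1]  = -3
Mood = min(Sleep, Study) - 5  [with Sleep=-3, Study=1]  = -8
Grade = Stress·Mood  [with Stress=8, Mood=-8]  = -64
Without intervention: Sleep = -Study - 2  [with Study=1]  = -3; Stress = -2·Study + 3·Sleep - 3  [with Study=1, Sleep=-3]  = -14; Mood = min(Sleep, Study) - 5  [with Sleep=-3, Study=1]  = -8; Grade = Stress·Mood  [with Stress=-14, Mood=-8]  = 112.
Change = -64 − 112 = -176.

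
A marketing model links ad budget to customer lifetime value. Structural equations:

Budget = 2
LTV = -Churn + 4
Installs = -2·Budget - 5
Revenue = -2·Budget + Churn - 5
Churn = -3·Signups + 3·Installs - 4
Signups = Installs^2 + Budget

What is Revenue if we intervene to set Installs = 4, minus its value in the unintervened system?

234

do(Installs=4) replaces the equation Installs = -2·Budget - 5 with the constant Installs = 4.
Signups = Installs^2 + Budget  [with Installs=4, Budget=2]  = 18
Churn = -3·Signups + 3·Installs - 4  [with Signups=18, Installs=4]  = -46
Revenue = -2·Budget + Churn - 5  [with Budget=2, Churn=-46]  = -55
Without intervention: Installs = -2·Budget - 5  [with Budget=2]  = -9; Signups = Installs^2 + Budget  [with Installs=-9, Budget=2]  = 83; Churn = -3·Signups + 3·Installs - 4  [with Signups=83, Installs=-9]  = -280; Revenue = -2·Budget + Churn - 5  [with Budget=2, Churn=-280]  = -289.
Change = -55 − (-289) = 234.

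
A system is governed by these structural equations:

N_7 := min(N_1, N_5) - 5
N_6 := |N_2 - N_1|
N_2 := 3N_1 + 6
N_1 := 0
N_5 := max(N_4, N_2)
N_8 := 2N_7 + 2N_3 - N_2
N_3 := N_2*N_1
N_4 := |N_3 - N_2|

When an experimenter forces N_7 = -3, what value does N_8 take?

-12

do(N_7=-3) replaces the equation N_7 := min(N_1, N_5) - 5 with the constant N_7 = -3.
N_2 = 3N_1 + 6  [with N_1=0]  = 6
N_3 = N_2*N_1  [with N_2=6, N_1=0]  = 0
N_8 = 2N_7 + 2N_3 - N_2  [with N_7=-3, N_3=0, N_2=6]  = -12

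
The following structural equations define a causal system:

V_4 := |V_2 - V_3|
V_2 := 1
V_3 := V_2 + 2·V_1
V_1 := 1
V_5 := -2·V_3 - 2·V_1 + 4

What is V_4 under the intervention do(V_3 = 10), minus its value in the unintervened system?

7

The intervention breaks the incoming arrows to V_3: V_3 := V_2 + 2·V_1 no longer applies, and V_3 = 10.
V_4 = |V_2 - V_3|  [with V_2=1, V_3=10]  = 9
Without intervention: V_3 = V_2 + 2·V_1  [with V_2=1, V_1=1]  = 3; V_4 = |V_2 - V_3|  [with V_2=1, V_3=3]  = 2.
Change = 9 − 2 = 7.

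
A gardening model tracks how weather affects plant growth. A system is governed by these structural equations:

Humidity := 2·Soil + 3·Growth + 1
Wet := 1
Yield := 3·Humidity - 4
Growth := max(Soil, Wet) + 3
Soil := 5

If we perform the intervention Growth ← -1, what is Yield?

20

do(Growth=-1) replaces the equation Growth := max(Soil, Wet) + 3 with the constant Growth = -1.
Humidity = 2·Soil + 3·Growth + 1  [with Soil=5, Growth=-1]  = 8
Yield = 3·Humidity - 4  [with Humidity=8]  = 20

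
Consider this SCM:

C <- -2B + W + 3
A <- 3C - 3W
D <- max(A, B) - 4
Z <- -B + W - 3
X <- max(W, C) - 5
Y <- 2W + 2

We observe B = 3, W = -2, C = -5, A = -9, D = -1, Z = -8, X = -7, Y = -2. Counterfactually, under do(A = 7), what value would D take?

3

Intervening sets A = 7 and removes its equation (A <- 3C - 3W).
D = max(A, B) - 4  [with A=7, B=3]  = 3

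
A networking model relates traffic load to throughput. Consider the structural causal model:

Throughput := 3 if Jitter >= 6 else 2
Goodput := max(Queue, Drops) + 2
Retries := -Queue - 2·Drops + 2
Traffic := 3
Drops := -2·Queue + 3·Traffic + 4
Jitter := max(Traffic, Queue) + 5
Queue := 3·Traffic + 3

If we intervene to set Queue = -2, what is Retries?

-30

Under do(Queue=-2), the mechanism Queue := 3·Traffic + 3 is discarded; Queue is fixed at -2.
Drops = -2·Queue + 3·Traffic + 4  [with Queue=-2, Traffic=3]  = 17
Retries = -Queue - 2·Drops + 2  [with Queue=-2, Drops=17]  = -30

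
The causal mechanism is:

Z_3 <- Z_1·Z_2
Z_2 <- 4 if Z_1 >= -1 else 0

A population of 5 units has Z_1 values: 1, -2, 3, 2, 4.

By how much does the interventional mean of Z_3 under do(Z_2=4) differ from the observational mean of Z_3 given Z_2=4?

Every unit gets Z_2=4 under the intervention. Z_3 values become 4, -8, 12, 8, 16; E[Z_3|do(Z_2=4)] = 6.4.
Observing Z_2=4 restricts to units where Z_2's equation naturally yields 4: Z_1 ∈ {1, 3, 2, 4}. In that subpopulation Z_3 = 4, 12, 8, 16, mean 10.
Difference = 6.4 − 10 = -3.6.

-3.6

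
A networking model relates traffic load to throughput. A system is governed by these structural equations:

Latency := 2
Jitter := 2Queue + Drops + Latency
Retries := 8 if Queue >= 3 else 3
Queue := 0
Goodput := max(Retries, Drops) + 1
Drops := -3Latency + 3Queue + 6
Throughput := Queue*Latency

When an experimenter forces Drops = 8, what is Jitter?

10

do(Drops=8) replaces the equation Drops := -3Latency + 3Queue + 6 with the constant Drops = 8.
Jitter = 2Queue + Drops + Latency  [with Queue=0, Drops=8, Latency=2]  = 10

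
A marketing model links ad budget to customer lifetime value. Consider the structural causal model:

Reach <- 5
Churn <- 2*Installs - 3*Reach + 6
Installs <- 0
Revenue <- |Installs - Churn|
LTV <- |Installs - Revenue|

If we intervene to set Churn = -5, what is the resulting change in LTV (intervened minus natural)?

-4

do(Churn=-5) replaces the equation Churn <- 2*Installs - 3*Reach + 6 with the constant Churn = -5.
Revenue = |Installs - Churn|  [with Installs=0, Churn=-5]  = 5
LTV = |Installs - Revenue|  [with Installs=0, Revenue=5]  = 5
Without intervention: Churn = 2*Installs - 3*Reach + 6  [with Installs=0, Reach=5]  = -9; Revenue = |Installs - Churn|  [with Installs=0, Churn=-9]  = 9; LTV = |Installs - Revenue|  [with Installs=0, Revenue=9]  = 9.
Change = 5 − 9 = -4.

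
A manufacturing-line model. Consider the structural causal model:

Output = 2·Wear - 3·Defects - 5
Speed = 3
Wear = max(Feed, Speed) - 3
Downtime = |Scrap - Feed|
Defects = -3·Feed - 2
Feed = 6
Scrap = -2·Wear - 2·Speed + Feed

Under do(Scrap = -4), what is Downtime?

10

Under do(Scrap=-4), the mechanism Scrap = -2·Wear - 2·Speed + Feed is discarded; Scrap is fixed at -4.
Downtime = |Scrap - Feed|  [with Scrap=-4, Feed=6]  = 10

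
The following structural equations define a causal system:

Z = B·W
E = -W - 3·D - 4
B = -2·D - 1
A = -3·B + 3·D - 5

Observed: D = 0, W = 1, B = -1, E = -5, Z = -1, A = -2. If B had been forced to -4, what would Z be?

do(B=-4) replaces the equation B = -2·D - 1 with the constant B = -4.
Z = B·W  [with B=-4, W=1]  = -4

-4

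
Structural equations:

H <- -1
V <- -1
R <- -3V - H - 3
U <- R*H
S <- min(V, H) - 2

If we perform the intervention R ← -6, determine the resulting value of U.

The intervention breaks the incoming arrows to R: R <- -3V - H - 3 no longer applies, and R = -6.
U = R*H  [with R=-6, H=-1]  = 6

6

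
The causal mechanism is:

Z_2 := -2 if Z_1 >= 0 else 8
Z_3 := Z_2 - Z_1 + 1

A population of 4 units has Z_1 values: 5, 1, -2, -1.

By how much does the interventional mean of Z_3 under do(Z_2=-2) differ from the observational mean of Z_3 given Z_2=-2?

do(Z_2=-2) breaks Z_2's dependence on Z_1. With Z_2=-2 fixed, Z_3 across the units is -6, -2, 1, 0, mean -1.75.
Conditioning on Z_2=-2 selects the 2 unit(s) with Z_1 ∈ {5, 1}. Their Z_3 values: -6, -2. Mean = -4.
Difference = -1.75 − (-4) = 2.25.

2.25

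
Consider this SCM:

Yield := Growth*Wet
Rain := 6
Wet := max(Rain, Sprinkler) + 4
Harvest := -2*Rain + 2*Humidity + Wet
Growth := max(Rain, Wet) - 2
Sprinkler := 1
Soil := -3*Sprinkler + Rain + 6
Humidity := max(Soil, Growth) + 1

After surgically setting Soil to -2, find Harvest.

The intervention breaks the incoming arrows to Soil: Soil := -3*Sprinkler + Rain + 6 no longer applies, and Soil = -2.
Wet = max(Rain, Sprinkler) + 4  [with Rain=6, Sprinkler=1]  = 10
Growth = max(Rain, Wet) - 2  [with Rain=6, Wet=10]  = 8
Humidity = max(Soil, Growth) + 1  [with Soil=-2, Growth=8]  = 9
Harvest = -2*Rain + 2*Humidity + Wet  [with Rain=6, Humidity=9, Wet=10]  = 16

16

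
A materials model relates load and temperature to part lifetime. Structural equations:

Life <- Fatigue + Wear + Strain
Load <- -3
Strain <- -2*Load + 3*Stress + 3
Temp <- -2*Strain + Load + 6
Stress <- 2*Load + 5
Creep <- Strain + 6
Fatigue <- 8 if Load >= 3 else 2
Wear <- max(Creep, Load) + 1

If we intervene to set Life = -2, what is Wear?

13

The intervention breaks the incoming arrows to Life: Life <- Fatigue + Wear + Strain no longer applies, and Life = -2.
Wear is not downstream of the intervention, so its value is determined by the original equations.
Stress = 2*Load + 5  [with Load=-3]  = -1
Strain = -2*Load + 3*Stress + 3  [with Load=-3, Stress=-1]  = 6
Creep = Strain + 6  [with Strain=6]  = 12
Wear = max(Creep, Load) + 1  [with Creep=12, Load=-3]  = 13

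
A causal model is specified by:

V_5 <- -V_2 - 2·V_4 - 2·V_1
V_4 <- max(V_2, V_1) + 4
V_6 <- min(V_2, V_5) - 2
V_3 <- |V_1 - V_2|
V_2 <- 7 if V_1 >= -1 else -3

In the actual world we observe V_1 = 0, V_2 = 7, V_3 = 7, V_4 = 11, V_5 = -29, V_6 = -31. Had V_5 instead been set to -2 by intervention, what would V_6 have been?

The intervention breaks the incoming arrows to V_5: V_5 <- -V_2 - 2·V_4 - 2·V_1 no longer applies, and V_5 = -2.
V_2 = 7 if V_1 >= -1 else -3  [with V_1=0]  = 7
V_6 = min(V_2, V_5) - 2  [with V_2=7, V_5=-2]  = -4

-4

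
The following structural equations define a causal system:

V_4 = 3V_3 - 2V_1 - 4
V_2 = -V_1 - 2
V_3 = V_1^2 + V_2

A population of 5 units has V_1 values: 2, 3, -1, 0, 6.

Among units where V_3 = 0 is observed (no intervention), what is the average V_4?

-5

Observing V_3=0 restricts to units where V_3's equation naturally yields 0: V_1 ∈ {2, -1}. In that subpopulation V_4 = -8, -2, mean -5.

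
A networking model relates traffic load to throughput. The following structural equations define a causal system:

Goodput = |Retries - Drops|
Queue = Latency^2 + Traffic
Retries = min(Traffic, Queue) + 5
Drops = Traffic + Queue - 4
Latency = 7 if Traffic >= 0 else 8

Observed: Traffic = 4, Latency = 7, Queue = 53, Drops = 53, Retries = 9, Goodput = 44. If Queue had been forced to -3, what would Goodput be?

The intervention breaks the incoming arrows to Queue: Queue = Latency^2 + Traffic no longer applies, and Queue = -3.
Drops = Traffic + Queue - 4  [with Traffic=4, Queue=-3]  = -3
Retries = min(Traffic, Queue) + 5  [with Traffic=4, Queue=-3]  = 2
Goodput = |Retries - Drops|  [with Retries=2, Drops=-3]  = 5

5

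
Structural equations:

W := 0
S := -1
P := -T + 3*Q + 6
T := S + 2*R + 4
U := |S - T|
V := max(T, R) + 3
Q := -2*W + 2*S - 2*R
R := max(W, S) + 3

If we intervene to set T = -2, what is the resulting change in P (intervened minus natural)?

11

Under do(T=-2), the mechanism T := S + 2*R + 4 is discarded; T is fixed at -2.
R = max(W, S) + 3  [with W=0, S=-1]  = 3
Q = -2*W + 2*S - 2*R  [with W=0, S=-1, R=3]  = -8
P = -T + 3*Q + 6  [with T=-2, Q=-8]  = -16
Without intervention: R = max(W, S) + 3  [with W=0, S=-1]  = 3; Q = -2*W + 2*S - 2*R  [with W=0, S=-1, R=3]  = -8; T = S + 2*R + 4  [with S=-1, R=3]  = 9; P = -T + 3*Q + 6  [with T=9, Q=-8]  = -27.
Change = -16 − (-27) = 11.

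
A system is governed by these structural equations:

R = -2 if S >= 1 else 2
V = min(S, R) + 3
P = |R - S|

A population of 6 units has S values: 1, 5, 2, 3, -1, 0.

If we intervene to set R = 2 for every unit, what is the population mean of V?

4

Every unit gets R=2 under the intervention. V values become 4, 5, 5, 5, 2, 3; E[V|do(R=2)] = 4.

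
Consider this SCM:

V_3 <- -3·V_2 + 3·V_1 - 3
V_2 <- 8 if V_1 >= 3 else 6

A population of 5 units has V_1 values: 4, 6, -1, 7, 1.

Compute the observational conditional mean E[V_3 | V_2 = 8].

E[V_3|V_2=8] averages over only the 3 units with V_2=8 (V_1 = 4, 6, 7): V_3 = -15, -9, -6, mean -10.

-10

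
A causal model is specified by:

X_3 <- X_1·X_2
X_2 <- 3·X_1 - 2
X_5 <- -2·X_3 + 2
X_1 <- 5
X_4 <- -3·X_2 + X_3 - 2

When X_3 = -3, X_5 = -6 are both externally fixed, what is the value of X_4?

-44

The joint intervention fixes X_3 = -3, X_5 = -6, removing each variable's own equation.
X_2 = 3·X_1 - 2  [with X_1=5]  = 13
X_4 = -3·X_2 + X_3 - 2  [with X_2=13, X_3=-3]  = -44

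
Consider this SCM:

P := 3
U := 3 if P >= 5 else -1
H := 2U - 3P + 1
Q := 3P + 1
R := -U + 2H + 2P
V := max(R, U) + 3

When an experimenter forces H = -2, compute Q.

10

The intervention breaks the incoming arrows to H: H := 2U - 3P + 1 no longer applies, and H = -2.
Q is not downstream of the intervention, so its value is determined by the original equations.
Q = 3P + 1  [with P=3]  = 10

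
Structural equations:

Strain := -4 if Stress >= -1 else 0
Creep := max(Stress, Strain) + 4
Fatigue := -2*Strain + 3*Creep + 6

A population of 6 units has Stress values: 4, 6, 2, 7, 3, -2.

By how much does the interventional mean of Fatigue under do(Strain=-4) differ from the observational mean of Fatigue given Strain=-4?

-3.2

The intervention sets Strain=-4 in all 6 units regardless of Stress. Recomputing Fatigue per unit gives 38, 44, 32, 47, 35, 20; average 36.
E[Fatigue|Strain=-4] averages over only the 5 units with Strain=-4 (Stress = 4, 6, 2, 7, 3): Fatigue = 38, 44, 32, 47, 35, mean 39.2.
Difference = 36 − 39.2 = -3.2.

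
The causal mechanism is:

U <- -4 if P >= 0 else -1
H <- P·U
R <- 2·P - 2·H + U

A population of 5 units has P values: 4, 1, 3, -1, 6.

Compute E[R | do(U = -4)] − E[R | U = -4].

Under do(U=-4), U's equation is replaced by U=-4 for every unit. Per-unit R: 36, 6, 26, -14, 56. Mean = 22.
Observing U=-4 restricts to units where U's equation naturally yields -4: P ∈ {4, 1, 3, 6}. In that subpopulation R = 36, 6, 26, 56, mean 31.
Difference = 22 − 31 = -9.

-9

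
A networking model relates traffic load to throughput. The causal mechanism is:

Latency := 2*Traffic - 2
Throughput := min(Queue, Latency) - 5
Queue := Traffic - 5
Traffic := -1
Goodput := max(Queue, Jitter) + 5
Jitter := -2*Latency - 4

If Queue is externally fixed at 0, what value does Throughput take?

-9

do(Queue=0) replaces the equation Queue := Traffic - 5 with the constant Queue = 0.
Latency = 2*Traffic - 2  [with Traffic=-1]  = -4
Throughput = min(Queue, Latency) - 5  [with Queue=0, Latency=-4]  = -9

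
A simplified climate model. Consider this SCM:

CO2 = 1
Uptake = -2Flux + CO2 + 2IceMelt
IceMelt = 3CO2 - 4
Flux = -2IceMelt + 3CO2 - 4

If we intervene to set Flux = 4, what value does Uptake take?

The intervention breaks the incoming arrows to Flux: Flux = -2IceMelt + 3CO2 - 4 no longer applies, and Flux = 4.
IceMelt = 3CO2 - 4  [with CO2=1]  = -1
Uptake = -2Flux + CO2 + 2IceMelt  [with Flux=4, CO2=1, IceMelt=-1]  = -9

-9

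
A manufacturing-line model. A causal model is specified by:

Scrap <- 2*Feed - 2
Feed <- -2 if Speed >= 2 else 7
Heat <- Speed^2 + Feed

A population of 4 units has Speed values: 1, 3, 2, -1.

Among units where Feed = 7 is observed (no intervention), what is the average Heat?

8

E[Heat|Feed=7] averages over only the 2 units with Feed=7 (Speed = 1, -1): Heat = 8, 8, mean 8.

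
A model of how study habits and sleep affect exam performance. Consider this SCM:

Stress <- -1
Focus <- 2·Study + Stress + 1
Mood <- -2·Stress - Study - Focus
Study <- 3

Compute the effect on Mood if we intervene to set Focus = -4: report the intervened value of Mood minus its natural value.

10

The intervention breaks the incoming arrows to Focus: Focus <- 2·Study + Stress + 1 no longer applies, and Focus = -4.
Mood = -2·Stress - Study - Focus  [with Stress=-1, Study=3, Focus=-4]  = 3
Without intervention: Focus = 2·Study + Stress + 1  [with Study=3, Stress=-1]  = 6; Mood = -2·Stress - Study - Focus  [with Stress=-1, Study=3, Focus=6]  = -7.
Change = 3 − (-7) = 10.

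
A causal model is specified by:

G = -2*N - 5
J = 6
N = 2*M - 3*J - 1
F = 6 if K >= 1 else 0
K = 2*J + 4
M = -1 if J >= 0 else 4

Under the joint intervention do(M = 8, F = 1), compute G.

The joint intervention fixes M = 8, F = 1, removing each variable's own equation.
N = 2*M - 3*J - 1  [with M=8, J=6]  = -3
G = -2*N - 5  [with N=-3]  = 1

1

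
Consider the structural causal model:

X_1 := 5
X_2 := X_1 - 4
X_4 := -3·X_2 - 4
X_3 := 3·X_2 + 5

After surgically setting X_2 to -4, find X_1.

5

Under do(X_2=-4), the mechanism X_2 := X_1 - 4 is discarded; X_2 is fixed at -4.
X_1 is not downstream of the intervention, so its value is determined by the original equations.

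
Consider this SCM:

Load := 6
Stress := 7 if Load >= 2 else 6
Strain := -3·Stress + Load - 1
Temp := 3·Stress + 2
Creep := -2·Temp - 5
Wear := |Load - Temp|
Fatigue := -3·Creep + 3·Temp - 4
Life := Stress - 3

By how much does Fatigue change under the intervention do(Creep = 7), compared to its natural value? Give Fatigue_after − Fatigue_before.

-174

Under do(Creep=7), the mechanism Creep := -2·Temp - 5 is discarded; Creep is fixed at 7.
Stress = 7 if Load >= 2 else 6  [with Load=6]  = 7
Temp = 3·Stress + 2  [with Stress=7]  = 23
Fatigue = -3·Creep + 3·Temp - 4  [with Creep=7, Temp=23]  = 44
Without intervention: Stress = 7 if Load >= 2 else 6  [with Load=6]  = 7; Temp = 3·Stress + 2  [with Stress=7]  = 23; Creep = -2·Temp - 5  [with Temp=23]  = -51; Fatigue = -3·Creep + 3·Temp - 4  [with Creep=-51, Temp=23]  = 218.
Change = 44 − 218 = -174.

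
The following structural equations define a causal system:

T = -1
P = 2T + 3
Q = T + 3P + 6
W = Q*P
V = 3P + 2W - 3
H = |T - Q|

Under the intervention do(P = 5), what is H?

21

Under do(P=5), the mechanism P = 2T + 3 is discarded; P is fixed at 5.
Q = T + 3P + 6  [with T=-1, P=5]  = 20
H = |T - Q|  [with T=-1, Q=20]  = 21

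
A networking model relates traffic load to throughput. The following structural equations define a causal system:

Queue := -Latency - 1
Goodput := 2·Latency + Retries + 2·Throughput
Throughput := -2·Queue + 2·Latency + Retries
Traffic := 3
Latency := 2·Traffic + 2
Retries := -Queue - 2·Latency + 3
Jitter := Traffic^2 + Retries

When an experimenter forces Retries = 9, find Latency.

The intervention breaks the incoming arrows to Retries: Retries := -Queue - 2·Latency + 3 no longer applies, and Retries = 9.
Since Latency is not a descendant of the intervened variable, it is unaffected.
Latency = 2·Traffic + 2  [with Traffic=3]  = 8

8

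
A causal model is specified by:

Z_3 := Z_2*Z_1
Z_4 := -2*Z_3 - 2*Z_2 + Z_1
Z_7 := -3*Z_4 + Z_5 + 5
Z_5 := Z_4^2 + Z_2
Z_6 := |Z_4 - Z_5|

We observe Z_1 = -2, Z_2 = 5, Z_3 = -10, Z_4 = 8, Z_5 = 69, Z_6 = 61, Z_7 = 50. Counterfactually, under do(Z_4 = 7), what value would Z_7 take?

The intervention breaks the incoming arrows to Z_4: Z_4 := -2*Z_3 - 2*Z_2 + Z_1 no longer applies, and Z_4 = 7.
Z_5 = Z_4^2 + Z_2  [with Z_4=7, Z_2=5]  = 54
Z_7 = -3*Z_4 + Z_5 + 5  [with Z_4=7, Z_5=54]  = 38

38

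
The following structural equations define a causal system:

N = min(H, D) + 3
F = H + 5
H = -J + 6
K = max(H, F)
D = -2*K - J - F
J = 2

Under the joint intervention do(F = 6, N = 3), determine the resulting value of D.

The joint intervention fixes F = 6, N = 3, removing each variable's own equation.
H = -J + 6  [with J=2]  = 4
K = max(H, F)  [with H=4, F=6]  = 6
D = -2*K - J - F  [with K=6, J=2, F=6]  = -20

-20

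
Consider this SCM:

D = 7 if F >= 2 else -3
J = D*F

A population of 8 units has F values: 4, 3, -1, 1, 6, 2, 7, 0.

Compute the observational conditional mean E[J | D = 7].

30.8

E[J|D=7] averages over only the 5 units with D=7 (F = 4, 3, 6, 2, 7): J = 28, 21, 42, 14, 49, mean 30.8.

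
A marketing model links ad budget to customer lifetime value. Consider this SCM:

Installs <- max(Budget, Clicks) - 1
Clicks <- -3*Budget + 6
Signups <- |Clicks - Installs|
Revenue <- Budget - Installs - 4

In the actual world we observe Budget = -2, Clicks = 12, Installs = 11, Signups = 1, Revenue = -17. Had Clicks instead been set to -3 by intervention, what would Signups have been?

Under do(Clicks=-3), the mechanism Clicks <- -3*Budget + 6 is discarded; Clicks is fixed at -3.
Installs = max(Budget, Clicks) - 1  [with Budget=-2, Clicks=-3]  = -3
Signups = |Clicks - Installs|  [with Clicks=-3, Installs=-3]  = 0

0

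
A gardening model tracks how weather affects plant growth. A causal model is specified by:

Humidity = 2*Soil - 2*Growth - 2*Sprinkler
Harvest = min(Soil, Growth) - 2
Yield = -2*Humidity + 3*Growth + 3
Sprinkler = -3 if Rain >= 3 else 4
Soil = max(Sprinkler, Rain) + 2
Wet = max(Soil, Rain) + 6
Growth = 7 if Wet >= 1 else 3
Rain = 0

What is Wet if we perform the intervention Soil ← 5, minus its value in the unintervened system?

The intervention breaks the incoming arrows to Soil: Soil = max(Sprinkler, Rain) + 2 no longer applies, and Soil = 5.
Wet = max(Soil, Rain) + 6  [with Soil=5, Rain=0]  = 11
Without intervention: Sprinkler = -3 if Rain >= 3 else 4  [with Rain=0]  = 4; Soil = max(Sprinkler, Rain) + 2  [with Sprinkler=4, Rain=0]  = 6; Wet = max(Soil, Rain) + 6  [with Soil=6, Rain=0]  = 12.
Change = 11 − 12 = -1.

-1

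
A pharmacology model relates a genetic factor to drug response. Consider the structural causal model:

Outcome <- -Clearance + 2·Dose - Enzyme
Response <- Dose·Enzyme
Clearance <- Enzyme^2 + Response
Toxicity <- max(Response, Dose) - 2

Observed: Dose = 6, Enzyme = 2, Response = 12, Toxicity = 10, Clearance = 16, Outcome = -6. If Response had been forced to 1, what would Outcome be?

5

The intervention breaks the incoming arrows to Response: Response <- Dose·Enzyme no longer applies, and Response = 1.
Clearance = Enzyme^2 + Response  [with Enzyme=2, Response=1]  = 5
Outcome = -Clearance + 2·Dose - Enzyme  [with Clearance=5, Dose=6, Enzyme=2]  = 5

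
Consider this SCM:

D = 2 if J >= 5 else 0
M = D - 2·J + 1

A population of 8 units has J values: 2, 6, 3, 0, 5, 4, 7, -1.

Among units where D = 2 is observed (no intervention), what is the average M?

Conditioning on D=2 selects the 3 unit(s) with J ∈ {6, 5, 7}. Their M values: -9, -7, -11. Mean = -9.

-9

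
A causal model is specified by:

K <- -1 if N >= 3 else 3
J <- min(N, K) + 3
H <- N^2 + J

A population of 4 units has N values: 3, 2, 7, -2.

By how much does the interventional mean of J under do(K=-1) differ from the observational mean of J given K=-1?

-0.25

The intervention sets K=-1 in all 4 units regardless of N. Recomputing J per unit gives 2, 2, 2, 1; average 1.75.
Conditioning on K=-1 selects the 2 unit(s) with N ∈ {3, 7}. Their J values: 2, 2. Mean = 2.
Difference = 1.75 − 2 = -0.25.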